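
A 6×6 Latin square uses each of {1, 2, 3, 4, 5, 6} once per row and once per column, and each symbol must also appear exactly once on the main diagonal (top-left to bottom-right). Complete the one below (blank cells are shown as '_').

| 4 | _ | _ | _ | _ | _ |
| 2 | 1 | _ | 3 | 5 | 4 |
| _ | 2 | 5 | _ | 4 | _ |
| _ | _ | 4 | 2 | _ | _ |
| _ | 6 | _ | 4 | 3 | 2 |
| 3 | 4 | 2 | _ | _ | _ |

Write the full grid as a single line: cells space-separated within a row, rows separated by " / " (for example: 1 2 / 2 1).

(r2,c3) = 6
(r5,c3) = 1
(r6,c6) = 6
(r1,c3) = 3
(r5,c1) = 5
(r6,c5) = 1
(r1,c2) = 5
(r1,c6) = 1
(r3,c6) = 3
(r4,c2) = 3
(r4,c5) = 6
(r4,c6) = 5
(r6,c4) = 5
(r1,c4) = 6
(r1,c5) = 2
(r3,c4) = 1
(r4,c1) = 1
(r3,c1) = 6

4 5 3 6 2 1 / 2 1 6 3 5 4 / 6 2 5 1 4 3 / 1 3 4 2 6 5 / 5 6 1 4 3 2 / 3 4 2 5 1 6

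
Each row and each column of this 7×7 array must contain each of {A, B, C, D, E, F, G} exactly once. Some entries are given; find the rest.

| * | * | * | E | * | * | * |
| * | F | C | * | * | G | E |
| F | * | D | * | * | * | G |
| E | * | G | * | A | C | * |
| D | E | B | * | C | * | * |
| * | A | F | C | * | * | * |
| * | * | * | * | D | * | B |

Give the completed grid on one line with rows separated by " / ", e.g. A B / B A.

G B A E F D C / A F C D B G E / F C D A E B G / E D G B A C F / D E B G C F A / B A F C G E D / C G E F D A B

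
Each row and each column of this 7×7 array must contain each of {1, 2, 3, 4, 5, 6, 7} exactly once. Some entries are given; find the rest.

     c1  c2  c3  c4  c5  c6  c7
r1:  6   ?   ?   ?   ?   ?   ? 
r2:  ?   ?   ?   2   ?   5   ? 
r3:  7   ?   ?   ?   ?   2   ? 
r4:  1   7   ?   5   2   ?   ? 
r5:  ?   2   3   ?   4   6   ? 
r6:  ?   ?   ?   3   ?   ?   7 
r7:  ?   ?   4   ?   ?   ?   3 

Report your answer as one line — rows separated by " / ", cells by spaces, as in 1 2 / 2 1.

At row 4, column 3: row 4 has {1,2,5,7}; column 3 has {3,4}; that leaves 6.
At row 4, column 7: row 4 has {1,2,5,6,7}; column 7 has {3,7}; that leaves 4.
At row 5, column 1: row 5 has {2,3,4,6}; column 1 has {1,6,7}; that leaves 5.
At row 5, column 7: row 5 has {2,3,4,5,6}; column 7 has {3,4,7}; that leaves 1.
At row 7, column 1: row 7 has {3,4}; column 1 has {1,5,6,7}; that leaves 2.
At row 2, column 7: row 2 has {2,5}; column 7 has {1,3,4,7}; that leaves 6.
At row 3, column 7: row 3 has {2,7}; column 7 has {1,3,4,6,7}; that leaves 5.
At row 4, column 6: row 4 has {1,2,4,5,6,7}; column 6 has {2,5,6}; that leaves 3.
At row 5, column 4: row 5 has {1,2,3,4,5,6}; column 4 has {2,3,5}; that leaves 7.
At row 6, column 1: row 6 has {3,7}; column 1 has {1,2,5,6,7}; that leaves 4.
At row 6, column 6: row 6 has {3,4,7}; column 6 has {2,3,5,6}; that leaves 1.
At row 7, column 6: row 7 has {2,3,4}; column 6 has {1,2,3,5,6}; that leaves 7.
At row 1, column 6: row 1 has {6}; column 6 has {1,2,3,5,6,7}; that leaves 4.
At row 1, column 7: row 1 has {4,6}; column 7 has {1,3,4,5,6,7}; that leaves 2.
At row 2, column 1: row 2 has {2,5,6}; column 1 has {1,2,4,5,6,7}; that leaves 3.
At row 3, column 3: row 3 has {2,5,7}; column 3 has {3,4,6}; that leaves 1.
At row 1, column 4: row 1 has {2,4,6}; column 4 has {2,3,5,7}; that leaves 1.
At row 2, column 3: row 2 has {2,3,5,6}; column 3 has {1,3,4,6}; that leaves 7.
At row 2, column 5: row 2 has {2,3,5,6,7}; column 5 has {2,4}; that leaves 1.
At row 7, column 4: row 7 has {2,3,4,7}; column 4 has {1,2,3,5,7}; that leaves 6.
At row 7, column 5: row 7 has {2,3,4,6,7}; column 5 has {1,2,4}; that leaves 5.
At row 1, column 3: row 1 has {1,2,4,6}; column 3 has {1,3,4,6,7}; that leaves 5.
At row 2, column 2: row 2 has {1,2,3,5,6,7}; column 2 has {2,7}; that leaves 4.
At row 3, column 4: row 3 has {1,2,5,7}; column 4 has {1,2,3,5,6,7}; that leaves 4.
At row 6, column 3: row 6 has {1,3,4,7}; column 3 has {1,3,4,5,6,7}; that leaves 2.
At row 6, column 5: row 6 has {1,2,3,4,7}; column 5 has {1,2,4,5}; that leaves 6.
At row 7, column 2: row 7 has {2,3,4,5,6,7}; column 2 has {2,4,7}; that leaves 1.
At row 1, column 2: row 1 has {1,2,4,5,6}; column 2 has {1,2,4,7}; that leaves 3.
At row 1, column 5: row 1 has {1,2,3,4,5,6}; column 5 has {1,2,4,5,6}; that leaves 7.
At row 3, column 2: row 3 has {1,2,4,5,7}; column 2 has {1,2,3,4,7}; that leaves 6.
At row 3, column 5: row 3 has {1,2,4,5,6,7}; column 5 has {1,2,4,5,6,7}; that leaves 3.
At row 6, column 2: row 6 has {1,2,3,4,6,7}; column 2 has {1,2,3,4,6,7}; that leaves 5.

6 3 5 1 7 4 2 / 3 4 7 2 1 5 6 / 7 6 1 4 3 2 5 / 1 7 6 5 2 3 4 / 5 2 3 7 4 6 1 / 4 5 2 3 6 1 7 / 2 1 4 6 5 7 3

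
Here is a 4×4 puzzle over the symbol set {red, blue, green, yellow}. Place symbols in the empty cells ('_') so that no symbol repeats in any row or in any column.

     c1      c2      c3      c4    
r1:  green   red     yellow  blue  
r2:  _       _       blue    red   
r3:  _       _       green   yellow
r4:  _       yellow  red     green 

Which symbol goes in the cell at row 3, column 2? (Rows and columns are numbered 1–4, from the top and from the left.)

blue

At row 2, column 1: row 2 has {red,blue}; column 1 has {green}; that leaves yellow.
At row 2, column 2: row 2 has {red,blue,yellow}; column 2 has {red,yellow}; that leaves green.
At row 3, column 2: row 3 has {green,yellow}; column 2 has {red,green,yellow}; that leaves blue.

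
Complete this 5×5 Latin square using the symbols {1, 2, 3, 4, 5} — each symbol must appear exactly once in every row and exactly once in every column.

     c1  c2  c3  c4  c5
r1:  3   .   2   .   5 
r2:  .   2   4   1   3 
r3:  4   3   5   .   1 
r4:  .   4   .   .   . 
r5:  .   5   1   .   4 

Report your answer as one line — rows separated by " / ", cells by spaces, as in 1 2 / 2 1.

3 1 2 4 5 / 5 2 4 1 3 / 4 3 5 2 1 / 1 4 3 5 2 / 2 5 1 3 4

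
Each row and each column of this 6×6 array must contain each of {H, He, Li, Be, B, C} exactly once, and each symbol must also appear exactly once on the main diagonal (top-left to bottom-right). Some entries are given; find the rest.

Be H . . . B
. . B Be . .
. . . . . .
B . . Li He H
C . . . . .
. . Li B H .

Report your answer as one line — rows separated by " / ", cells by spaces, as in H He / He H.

Be H C He Li B / H He B Be C Li / Li B H C Be He / B C Be Li He H / C Li He H B Be / He Be Li B H C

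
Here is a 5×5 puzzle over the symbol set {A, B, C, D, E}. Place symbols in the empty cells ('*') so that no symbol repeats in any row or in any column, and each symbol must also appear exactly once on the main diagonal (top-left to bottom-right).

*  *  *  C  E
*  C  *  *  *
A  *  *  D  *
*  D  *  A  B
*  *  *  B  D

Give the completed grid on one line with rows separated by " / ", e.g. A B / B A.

B A D C E / D C B E A / A B E D C / E D C A B / C E A B D

row 1 has {C,E}; column 1 has {A}; the diagonal has {A,C,D} — only B is left for (r1,c1).
row 1 has {B,C,E}; column 2 has {C,D} — only A is left for (r1,c2).
row 1 has {A,B,C,E}; column 3 is empty so far — only D is left for (r1,c3).
row 2 has {C}; column 4 has {A,B,C,D} — only E is left for (r2,c4).
row 2 has {C,E}; column 5 has {B,D,E} — only A is left for (r2,c5).
row 3 has {A,D}; column 3 has {D}; the diagonal has {A,B,C,D} — only E is left for (r3,c3).
row 3 has {A,D,E}; column 5 has {A,B,D,E} — only C is left for (r3,c5).
row 4 has {A,B,D}; column 3 has {D,E} — only C is left for (r4,c3).
row 5 has {B,D}; column 2 has {A,C,D} — only E is left for (r5,c2).
row 5 has {B,D,E}; column 3 has {C,D,E} — only A is left for (r5,c3).
row 2 has {A,C,E}; column 1 has {A,B} — only D is left for (r2,c1).
row 2 has {A,C,D,E}; column 3 has {A,C,D,E} — only B is left for (r2,c3).
row 3 has {A,C,D,E}; column 2 has {A,C,D,E} — only B is left for (r3,c2).
row 4 has {A,B,C,D}; column 1 has {A,B,D} — only E is left for (r4,c1).
row 5 has {A,B,D,E}; column 1 has {A,B,D,E} — only C is left for (r5,c1).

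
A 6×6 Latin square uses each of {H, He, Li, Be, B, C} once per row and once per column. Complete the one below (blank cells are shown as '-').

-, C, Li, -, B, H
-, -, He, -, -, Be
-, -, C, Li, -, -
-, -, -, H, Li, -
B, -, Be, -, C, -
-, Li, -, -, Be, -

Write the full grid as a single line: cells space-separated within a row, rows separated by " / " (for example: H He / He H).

He C Li Be B H / Li B He C H Be / H Be C Li He B / Be He B H Li C / B H Be He C Li / C Li H B Be He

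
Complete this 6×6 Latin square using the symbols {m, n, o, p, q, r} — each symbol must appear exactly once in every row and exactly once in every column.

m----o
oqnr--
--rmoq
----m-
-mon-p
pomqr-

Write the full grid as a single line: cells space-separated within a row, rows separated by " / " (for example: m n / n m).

(r1,c4) = p
(r2,c5) = p
(r2,c6) = m
(r3,c1) = n
(r3,c2) = p
(r4,c4) = o
(r5,c5) = q
(r6,c6) = n
(r1,c3) = q
(r1,c5) = n
(r4,c3) = p
(r4,c6) = r
(r5,c1) = r
(r1,c2) = r
(r4,c1) = q
(r4,c2) = n

m r q p n o / o q n r p m / n p r m o q / q n p o m r / r m o n q p / p o m q r n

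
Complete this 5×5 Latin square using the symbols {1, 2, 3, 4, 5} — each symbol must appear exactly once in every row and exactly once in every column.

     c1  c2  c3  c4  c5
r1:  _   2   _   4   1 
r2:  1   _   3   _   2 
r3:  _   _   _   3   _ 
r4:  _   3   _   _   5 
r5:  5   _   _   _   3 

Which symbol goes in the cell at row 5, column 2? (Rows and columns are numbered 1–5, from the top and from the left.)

1

(r1,c1): row 1 has {1,2,4}; column 1 has {1,5}, so it must be 3.
(r1,c3): row 1 has {1,2,3,4}; column 3 has {3}, so it must be 5.
(r2,c4): row 2 has {1,2,3}; column 4 has {3,4}, so it must be 5.
(r3,c5): row 3 has {3}; column 5 has {1,2,3,5}, so it must be 4.
(r2,c2): row 2 has {1,2,3,5}; column 2 has {2,3}, so it must be 4.
(r3,c1): row 3 has {3,4}; column 1 has {1,3,5}, so it must be 2.
(r3,c3): row 3 has {2,3,4}; column 3 has {3,5}, so it must be 1.
(r4,c1): row 4 has {3,5}; column 1 has {1,2,3,5}, so it must be 4.
(r4,c3): row 4 has {3,4,5}; column 3 has {1,3,5}, so it must be 2.
(r4,c4): row 4 has {2,3,4,5}; column 4 has {3,4,5}, so it must be 1.
(r5,c2): row 5 has {3,5}; column 2 has {2,3,4}, so it must be 1.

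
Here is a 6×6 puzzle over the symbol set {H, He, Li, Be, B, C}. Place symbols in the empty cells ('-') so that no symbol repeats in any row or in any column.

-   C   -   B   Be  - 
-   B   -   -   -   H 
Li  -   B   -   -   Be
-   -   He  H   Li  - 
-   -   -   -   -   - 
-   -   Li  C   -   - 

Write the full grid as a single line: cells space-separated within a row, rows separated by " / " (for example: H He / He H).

He C H B Be Li / C B Be Li He H / Li H B He C Be / B Be He H Li C / H Li C Be B He / Be He Li C H B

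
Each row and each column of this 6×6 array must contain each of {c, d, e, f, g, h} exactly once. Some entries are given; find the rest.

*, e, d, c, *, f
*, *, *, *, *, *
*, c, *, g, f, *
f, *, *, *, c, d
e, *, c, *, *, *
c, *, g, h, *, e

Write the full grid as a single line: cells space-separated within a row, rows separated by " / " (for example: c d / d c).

h e d c g f / g h f d e c / d c e g f h / f g h e c d / e d c f h g / c f g h d e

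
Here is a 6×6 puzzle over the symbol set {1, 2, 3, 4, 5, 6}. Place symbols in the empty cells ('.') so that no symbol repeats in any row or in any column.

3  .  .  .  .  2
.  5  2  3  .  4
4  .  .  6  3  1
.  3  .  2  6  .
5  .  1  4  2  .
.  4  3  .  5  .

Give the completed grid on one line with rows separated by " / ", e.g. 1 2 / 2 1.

Cell (r2,c5): row 2 has {2,3,4,5}; column 5 has {2,3,5,6} → 1.
Cell (r3,c2): row 3 has {1,3,4,6}; column 2 has {3,4,5} → 2.
Cell (r3,c3): row 3 has {1,2,3,4,6}; column 3 has {1,2,3} → 5.
Cell (r4,c1): row 4 has {2,3,6}; column 1 has {3,4,5} → 1.
Cell (r4,c3): row 4 has {1,2,3,6}; column 3 has {1,2,3,5} → 4.
Cell (r4,c6): row 4 has {1,2,3,4,6}; column 6 has {1,2,4} → 5.
Cell (r5,c2): row 5 has {1,2,4,5}; column 2 has {2,3,4,5} → 6.
Cell (r5,c6): row 5 has {1,2,4,5,6}; column 6 has {1,2,4,5} → 3.
Cell (r6,c4): row 6 has {3,4,5}; column 4 has {2,3,4,6} → 1.
Cell (r6,c6): row 6 has {1,3,4,5}; column 6 has {1,2,3,4,5} → 6.
Cell (r1,c2): row 1 has {2,3}; column 2 has {2,3,4,5,6} → 1.
Cell (r1,c3): row 1 has {1,2,3}; column 3 has {1,2,3,4,5} → 6.
Cell (r1,c4): row 1 has {1,2,3,6}; column 4 has {1,2,3,4,6} → 5.
Cell (r1,c5): row 1 has {1,2,3,5,6}; column 5 has {1,2,3,5,6} → 4.
Cell (r2,c1): row 2 has {1,2,3,4,5}; column 1 has {1,3,4,5} → 6.
Cell (r6,c1): row 6 has {1,3,4,5,6}; column 1 has {1,3,4,5,6} → 2.

3 1 6 5 4 2 / 6 5 2 3 1 4 / 4 2 5 6 3 1 / 1 3 4 2 6 5 / 5 6 1 4 2 3 / 2 4 3 1 5 6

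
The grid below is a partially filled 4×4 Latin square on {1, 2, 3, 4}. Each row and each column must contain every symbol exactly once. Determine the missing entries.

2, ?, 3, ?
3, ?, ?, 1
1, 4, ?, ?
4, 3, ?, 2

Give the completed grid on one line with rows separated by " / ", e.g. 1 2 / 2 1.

(r1,c2) = 1
(r1,c4) = 4
(r2,c2) = 2
(r2,c3) = 4
(r3,c3) = 2
(r3,c4) = 3
(r4,c3) = 1

2 1 3 4 / 3 2 4 1 / 1 4 2 3 / 4 3 1 2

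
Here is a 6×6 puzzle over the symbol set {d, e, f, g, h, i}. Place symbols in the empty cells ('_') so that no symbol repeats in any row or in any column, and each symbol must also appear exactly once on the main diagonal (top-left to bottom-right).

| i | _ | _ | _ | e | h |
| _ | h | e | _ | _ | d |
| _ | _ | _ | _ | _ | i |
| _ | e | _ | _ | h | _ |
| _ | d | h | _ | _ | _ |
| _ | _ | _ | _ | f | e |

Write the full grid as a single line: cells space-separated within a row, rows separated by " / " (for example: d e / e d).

i f d g e h / g h e f i d / h g f e d i / f e i d h g / e d h i g f / d i g h f e

(r5,c5) = g
(r5,c6) = f
(r2,c5) = i
(r3,c5) = d
(r4,c6) = g
(r5,c1) = e
(r5,c4) = i
(r3,c3) = f
(r4,c4) = d
(r3,c2) = g
(r4,c1) = f
(r4,c3) = i
(r6,c2) = i
(r1,c2) = f
(r1,c4) = g
(r2,c1) = g
(r2,c4) = f
(r3,c1) = h
(r3,c4) = e
(r6,c1) = d
(r6,c3) = g
(r6,c4) = h
(r1,c3) = d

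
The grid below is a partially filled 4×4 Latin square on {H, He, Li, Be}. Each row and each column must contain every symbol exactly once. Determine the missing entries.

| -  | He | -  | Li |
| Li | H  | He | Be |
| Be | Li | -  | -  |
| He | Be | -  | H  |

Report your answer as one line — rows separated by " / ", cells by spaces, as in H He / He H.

At row 1, column 1: row 1 has {He,Li}; column 1 has {He,Li,Be}; that leaves H.
At row 1, column 3: row 1 has {H,He,Li}; column 3 has {He}; that leaves Be.
At row 3, column 3: row 3 has {Li,Be}; column 3 has {He,Be}; that leaves H.
At row 3, column 4: row 3 has {H,Li,Be}; column 4 has {H,Li,Be}; that leaves He.
At row 4, column 3: row 4 has {H,He,Be}; column 3 has {H,He,Be}; that leaves Li.

H He Be Li / Li H He Be / Be Li H He / He Be Li H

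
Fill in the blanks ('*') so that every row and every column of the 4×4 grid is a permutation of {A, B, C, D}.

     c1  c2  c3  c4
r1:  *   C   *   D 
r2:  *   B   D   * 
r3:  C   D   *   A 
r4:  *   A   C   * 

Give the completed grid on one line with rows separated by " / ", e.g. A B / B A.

B C A D / A B D C / C D B A / D A C B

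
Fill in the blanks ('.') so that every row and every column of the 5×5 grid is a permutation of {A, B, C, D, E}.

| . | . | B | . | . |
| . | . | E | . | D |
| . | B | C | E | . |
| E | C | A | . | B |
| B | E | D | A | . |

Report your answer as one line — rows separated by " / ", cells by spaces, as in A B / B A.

A D B C E / C A E B D / D B C E A / E C A D B / B E D A C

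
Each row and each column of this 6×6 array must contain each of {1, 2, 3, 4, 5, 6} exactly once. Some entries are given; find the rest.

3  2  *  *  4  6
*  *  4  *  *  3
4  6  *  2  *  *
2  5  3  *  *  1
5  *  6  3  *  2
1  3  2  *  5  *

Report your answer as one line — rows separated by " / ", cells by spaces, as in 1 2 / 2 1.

3 2 5 1 4 6 / 6 1 4 5 2 3 / 4 6 1 2 3 5 / 2 5 3 4 6 1 / 5 4 6 3 1 2 / 1 3 2 6 5 4

row 2 has {3,4}; column 1 has {1,2,3,4,5} — only 6 is left for (r2,c1).
row 2 has {3,4,6}; column 2 has {2,3,5,6} — only 1 is left for (r2,c2).
row 2 has {1,3,4,6}; column 4 has {2,3} — only 5 is left for (r2,c4).
row 2 has {1,3,4,5,6}; column 5 has {4,5} — only 2 is left for (r2,c5).
row 3 has {2,4,6}; column 6 has {1,2,3,6} — only 5 is left for (r3,c6).
row 4 has {1,2,3,5}; column 5 has {2,4,5} — only 6 is left for (r4,c5).
row 5 has {2,3,5,6}; column 2 has {1,2,3,5,6} — only 4 is left for (r5,c2).
row 5 has {2,3,4,5,6}; column 5 has {2,4,5,6} — only 1 is left for (r5,c5).
row 6 has {1,2,3,5}; column 6 has {1,2,3,5,6} — only 4 is left for (r6,c6).
row 1 has {2,3,4,6}; column 4 has {2,3,5} — only 1 is left for (r1,c4).
row 3 has {2,4,5,6}; column 3 has {2,3,4,6} — only 1 is left for (r3,c3).
row 3 has {1,2,4,5,6}; column 5 has {1,2,4,5,6} — only 3 is left for (r3,c5).
row 4 has {1,2,3,5,6}; column 4 has {1,2,3,5} — only 4 is left for (r4,c4).
row 6 has {1,2,3,4,5}; column 4 has {1,2,3,4,5} — only 6 is left for (r6,c4).
row 1 has {1,2,3,4,6}; column 3 has {1,2,3,4,6} — only 5 is left for (r1,c3).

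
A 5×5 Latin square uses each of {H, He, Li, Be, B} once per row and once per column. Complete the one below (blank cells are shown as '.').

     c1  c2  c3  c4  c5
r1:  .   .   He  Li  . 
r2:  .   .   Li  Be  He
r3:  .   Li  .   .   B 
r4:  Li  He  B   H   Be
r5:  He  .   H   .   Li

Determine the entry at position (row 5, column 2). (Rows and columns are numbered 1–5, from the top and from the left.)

Be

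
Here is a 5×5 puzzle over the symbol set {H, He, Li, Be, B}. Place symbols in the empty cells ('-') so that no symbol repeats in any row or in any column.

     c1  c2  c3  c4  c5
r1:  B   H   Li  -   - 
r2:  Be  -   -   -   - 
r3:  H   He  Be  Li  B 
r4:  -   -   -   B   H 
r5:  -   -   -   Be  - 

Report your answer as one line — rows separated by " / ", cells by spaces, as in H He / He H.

B H Li He Be / Be Li B H He / H He Be Li B / Li Be He B H / He B H Be Li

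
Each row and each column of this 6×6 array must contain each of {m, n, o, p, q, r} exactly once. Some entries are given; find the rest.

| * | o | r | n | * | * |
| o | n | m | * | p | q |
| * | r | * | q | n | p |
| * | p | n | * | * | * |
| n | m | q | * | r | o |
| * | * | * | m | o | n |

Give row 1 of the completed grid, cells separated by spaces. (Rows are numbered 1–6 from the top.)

p o r n q m

(r1,c6) = m
(r2,c4) = r
(r3,c1) = m
(r3,c3) = o
(r4,c4) = o
(r4,c6) = r
(r5,c4) = p
(r6,c2) = q
(r6,c3) = p
(r1,c5) = q
(r4,c1) = q
(r4,c5) = m
(r6,c1) = r
(r1,c1) = p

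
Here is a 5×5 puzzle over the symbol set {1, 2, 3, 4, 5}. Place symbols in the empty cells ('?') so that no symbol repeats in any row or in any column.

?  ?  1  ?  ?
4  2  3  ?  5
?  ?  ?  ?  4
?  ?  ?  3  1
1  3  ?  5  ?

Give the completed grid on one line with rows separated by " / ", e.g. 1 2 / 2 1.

2 5 1 4 3 / 4 2 3 1 5 / 3 1 5 2 4 / 5 4 2 3 1 / 1 3 4 5 2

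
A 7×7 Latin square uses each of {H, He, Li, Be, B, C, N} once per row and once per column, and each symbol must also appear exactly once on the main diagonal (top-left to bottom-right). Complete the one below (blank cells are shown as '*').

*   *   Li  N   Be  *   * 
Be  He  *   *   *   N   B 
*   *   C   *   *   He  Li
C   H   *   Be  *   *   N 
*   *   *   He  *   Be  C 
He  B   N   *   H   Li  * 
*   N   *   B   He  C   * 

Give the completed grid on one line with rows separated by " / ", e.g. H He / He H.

B C Li N Be H He / Be He H Li C N B / N Be C H B He Li / C H He Be Li B N / H Li B He N Be C / He B N C H Li Be / Li N Be B He C H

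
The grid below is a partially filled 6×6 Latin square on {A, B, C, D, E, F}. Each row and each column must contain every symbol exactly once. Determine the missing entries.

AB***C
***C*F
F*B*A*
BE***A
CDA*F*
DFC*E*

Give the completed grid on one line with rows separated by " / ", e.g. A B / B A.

(r1,c5): row 1 has {A,B,C}; column 5 has {A,E,F}, so it must be D.
(r2,c1): row 2 has {C,F}; column 1 has {A,B,C,D,F}, so it must be E.
(r2,c2): row 2 has {C,E,F}; column 2 has {B,D,E,F}, so it must be A.
(r2,c3): row 2 has {A,C,E,F}; column 3 has {A,B,C}, so it must be D.
(r2,c5): row 2 has {A,C,D,E,F}; column 5 has {A,D,E,F}, so it must be B.
(r3,c2): row 3 has {A,B,F}; column 2 has {A,B,D,E,F}, so it must be C.
(r4,c3): row 4 has {A,B,E}; column 3 has {A,B,C,D}, so it must be F.
(r4,c4): row 4 has {A,B,E,F}; column 4 has {C}, so it must be D.
(r4,c5): row 4 has {A,B,D,E,F}; column 5 has {A,B,D,E,F}, so it must be C.
(r6,c6): row 6 has {C,D,E,F}; column 6 has {A,C,F}, so it must be B.
(r1,c3): row 1 has {A,B,C,D}; column 3 has {A,B,C,D,F}, so it must be E.
(r1,c4): row 1 has {A,B,C,D,E}; column 4 has {C,D}, so it must be F.
(r3,c4): row 3 has {A,B,C,F}; column 4 has {C,D,F}, so it must be E.
(r3,c6): row 3 has {A,B,C,E,F}; column 6 has {A,B,C,F}, so it must be D.
(r5,c4): row 5 has {A,C,D,F}; column 4 has {C,D,E,F}, so it must be B.
(r5,c6): row 5 has {A,B,C,D,F}; column 6 has {A,B,C,D,F}, so it must be E.
(r6,c4): row 6 has {B,C,D,E,F}; column 4 has {B,C,D,E,F}, so it must be A.

A B E F D C / E A D C B F / F C B E A D / B E F D C A / C D A B F E / D F C A E B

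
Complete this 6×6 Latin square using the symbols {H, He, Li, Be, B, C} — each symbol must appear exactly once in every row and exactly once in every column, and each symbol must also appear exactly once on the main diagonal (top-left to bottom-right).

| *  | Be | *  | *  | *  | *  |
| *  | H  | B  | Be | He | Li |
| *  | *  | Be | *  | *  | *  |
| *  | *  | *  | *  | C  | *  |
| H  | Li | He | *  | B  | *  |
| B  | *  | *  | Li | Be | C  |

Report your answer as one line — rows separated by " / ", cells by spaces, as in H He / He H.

Cell (r2,c1): row 2 has {H,He,Li,Be,B}; column 1 has {H,B} → C.
Cell (r4,c4): row 4 has {C}; column 4 has {Li,Be}; the diagonal has {H,Be,B,C} → He.
Cell (r5,c4): row 5 has {H,He,Li,B}; column 4 has {He,Li,Be} → C.
Cell (r5,c6): row 5 has {H,He,Li,B,C}; column 6 has {Li,C} → Be.
Cell (r6,c2): row 6 has {Li,Be,B,C}; column 2 has {H,Li,Be} → He.
Cell (r6,c3): row 6 has {He,Li,Be,B,C}; column 3 has {He,Be,B} → H.
Cell (r1,c1): row 1 has {Be}; column 1 has {H,B,C}; the diagonal has {H,He,Be,B,C} → Li.
Cell (r1,c3): row 1 has {Li,Be}; column 3 has {H,He,Be,B} → C.
Cell (r1,c5): row 1 has {Li,Be,C}; column 5 has {He,Be,B,C} → H.
Cell (r3,c1): row 3 has {Be}; column 1 has {H,Li,B,C} → He.
Cell (r3,c5): row 3 has {He,Be}; column 5 has {H,He,Be,B,C} → Li.
Cell (r4,c1): row 4 has {He,C}; column 1 has {H,He,Li,B,C} → Be.
Cell (r4,c2): row 4 has {He,Be,C}; column 2 has {H,He,Li,Be} → B.
Cell (r4,c3): row 4 has {He,Be,B,C}; column 3 has {H,He,Be,B,C} → Li.
Cell (r4,c6): row 4 has {He,Li,Be,B,C}; column 6 has {Li,Be,C} → H.
Cell (r1,c4): row 1 has {H,Li,Be,C}; column 4 has {He,Li,Be,C} → B.
Cell (r1,c6): row 1 has {H,Li,Be,B,C}; column 6 has {H,Li,Be,C} → He.
Cell (r3,c2): row 3 has {He,Li,Be}; column 2 has {H,He,Li,Be,B} → C.
Cell (r3,c4): row 3 has {He,Li,Be,C}; column 4 has {He,Li,Be,B,C} → H.
Cell (r3,c6): row 3 has {H,He,Li,Be,C}; column 6 has {H,He,Li,Be,C} → B.

Li Be C B H He / C H B Be He Li / He C Be H Li B / Be B Li He C H / H Li He C B Be / B He H Li Be C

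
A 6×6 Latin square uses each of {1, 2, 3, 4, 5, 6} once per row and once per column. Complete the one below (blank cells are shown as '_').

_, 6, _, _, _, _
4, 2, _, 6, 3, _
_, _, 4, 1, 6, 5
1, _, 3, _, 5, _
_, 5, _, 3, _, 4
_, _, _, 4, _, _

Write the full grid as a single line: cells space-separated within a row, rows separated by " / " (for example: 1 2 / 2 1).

row 2 has {2,3,4,6}; column 6 has {4,5} — only 1 is left for (r2,c6).
row 3 has {1,4,5,6}; column 2 has {2,5,6} — only 3 is left for (r3,c2).
row 4 has {1,3,5}; column 2 has {2,3,5,6} — only 4 is left for (r4,c2).
row 4 has {1,3,4,5}; column 4 has {1,3,4,6} — only 2 is left for (r4,c4).
row 4 has {1,2,3,4,5}; column 6 has {1,4,5} — only 6 is left for (r4,c6).
row 6 has {4}; column 2 has {2,3,4,5,6} — only 1 is left for (r6,c2).
row 6 has {1,4}; column 5 has {3,5,6} — only 2 is left for (r6,c5).
row 6 has {1,2,4}; column 6 has {1,4,5,6} — only 3 is left for (r6,c6).
row 1 has {6}; column 4 has {1,2,3,4,6} — only 5 is left for (r1,c4).
row 1 has {5,6}; column 6 has {1,3,4,5,6} — only 2 is left for (r1,c6).
row 2 has {1,2,3,4,6}; column 3 has {3,4} — only 5 is left for (r2,c3).
row 3 has {1,3,4,5,6}; column 1 has {1,4} — only 2 is left for (r3,c1).
row 5 has {3,4,5}; column 1 has {1,2,4} — only 6 is left for (r5,c1).
row 5 has {3,4,5,6}; column 5 has {2,3,5,6} — only 1 is left for (r5,c5).
row 6 has {1,2,3,4}; column 1 has {1,2,4,6} — only 5 is left for (r6,c1).
row 6 has {1,2,3,4,5}; column 3 has {3,4,5} — only 6 is left for (r6,c3).
row 1 has {2,5,6}; column 1 has {1,2,4,5,6} — only 3 is left for (r1,c1).
row 1 has {2,3,5,6}; column 3 has {3,4,5,6} — only 1 is left for (r1,c3).
row 1 has {1,2,3,5,6}; column 5 has {1,2,3,5,6} — only 4 is left for (r1,c5).
row 5 has {1,3,4,5,6}; column 3 has {1,3,4,5,6} — only 2 is left for (r5,c3).

3 6 1 5 4 2 / 4 2 5 6 3 1 / 2 3 4 1 6 5 / 1 4 3 2 5 6 / 6 5 2 3 1 4 / 5 1 6 4 2 3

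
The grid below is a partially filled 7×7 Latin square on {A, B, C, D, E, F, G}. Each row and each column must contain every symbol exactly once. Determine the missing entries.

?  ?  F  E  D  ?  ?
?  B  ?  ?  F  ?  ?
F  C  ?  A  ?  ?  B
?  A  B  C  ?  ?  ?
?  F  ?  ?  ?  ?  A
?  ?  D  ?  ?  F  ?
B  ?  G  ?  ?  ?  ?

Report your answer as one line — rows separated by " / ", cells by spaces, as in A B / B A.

A G F E D B C / E B A G F C D / F C E A G D B / D A B C E G F / G F C D B E A / C E D B A F G / B D G F C A E

(r1,c2) = G
(r1,c7) = C
(r3,c3) = E
(r3,c5) = G
(r3,c6) = D
(r4,c5) = E
(r4,c6) = G
(r5,c3) = C
(r5,c5) = B
(r5,c6) = E
(r6,c2) = E
(r6,c7) = G
(r7,c2) = D
(r7,c4) = F
(r7,c7) = E
(r1,c1) = A
(r1,c6) = B
(r2,c3) = A
(r2,c6) = C
(r2,c7) = D
(r4,c1) = D
(r4,c7) = F
(r5,c1) = G
(r5,c4) = D
(r6,c1) = C
(r6,c4) = B
(r6,c5) = A
(r7,c5) = C
(r7,c6) = A
(r2,c1) = E
(r2,c4) = G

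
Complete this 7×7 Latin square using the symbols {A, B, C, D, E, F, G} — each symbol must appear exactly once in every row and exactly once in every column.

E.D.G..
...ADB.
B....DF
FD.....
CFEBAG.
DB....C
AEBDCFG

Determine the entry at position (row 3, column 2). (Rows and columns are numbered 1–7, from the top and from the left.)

G

(r2,c1) = G
(r2,c2) = C
(r2,c3) = F
(r2,c7) = E
(r3,c5) = E
(r4,c5) = B
(r4,c7) = A
(r5,c7) = D
(r6,c5) = F
(r1,c2) = A
(r1,c6) = C
(r1,c7) = B
(r3,c2) = G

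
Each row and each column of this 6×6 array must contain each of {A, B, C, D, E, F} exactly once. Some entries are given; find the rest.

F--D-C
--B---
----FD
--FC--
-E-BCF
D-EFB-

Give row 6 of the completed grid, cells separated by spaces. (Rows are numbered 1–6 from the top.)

D C E F B A

(r1,c3) = A
(r1,c5) = E
(r3,c3) = C
(r5,c1) = A
(r5,c3) = D
(r6,c6) = A
(r1,c2) = B
(r2,c6) = E
(r3,c2) = A
(r3,c4) = E
(r4,c2) = D
(r4,c5) = A
(r4,c6) = B
(r6,c2) = C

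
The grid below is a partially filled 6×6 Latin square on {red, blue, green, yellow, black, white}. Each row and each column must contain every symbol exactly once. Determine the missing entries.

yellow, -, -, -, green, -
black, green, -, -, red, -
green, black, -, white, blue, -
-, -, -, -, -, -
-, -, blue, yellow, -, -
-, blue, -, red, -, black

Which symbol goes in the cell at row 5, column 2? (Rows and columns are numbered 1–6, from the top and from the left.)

white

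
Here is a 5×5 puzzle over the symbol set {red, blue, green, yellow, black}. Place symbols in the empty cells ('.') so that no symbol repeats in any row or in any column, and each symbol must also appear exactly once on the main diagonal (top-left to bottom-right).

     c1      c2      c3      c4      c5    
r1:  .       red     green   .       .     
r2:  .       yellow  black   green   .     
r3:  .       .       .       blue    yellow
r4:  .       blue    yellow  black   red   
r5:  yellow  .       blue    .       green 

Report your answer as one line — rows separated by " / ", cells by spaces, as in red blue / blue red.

blue red green yellow black / red yellow black green blue / black green red blue yellow / green blue yellow black red / yellow black blue red green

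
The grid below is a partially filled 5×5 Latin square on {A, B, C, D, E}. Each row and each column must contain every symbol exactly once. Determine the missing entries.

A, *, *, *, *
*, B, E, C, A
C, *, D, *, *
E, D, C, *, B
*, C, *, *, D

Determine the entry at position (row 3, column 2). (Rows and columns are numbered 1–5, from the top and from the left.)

A

(r1,c2) = E
(r1,c3) = B
(r1,c4) = D
(r1,c5) = C
(r2,c1) = D
(r3,c2) = A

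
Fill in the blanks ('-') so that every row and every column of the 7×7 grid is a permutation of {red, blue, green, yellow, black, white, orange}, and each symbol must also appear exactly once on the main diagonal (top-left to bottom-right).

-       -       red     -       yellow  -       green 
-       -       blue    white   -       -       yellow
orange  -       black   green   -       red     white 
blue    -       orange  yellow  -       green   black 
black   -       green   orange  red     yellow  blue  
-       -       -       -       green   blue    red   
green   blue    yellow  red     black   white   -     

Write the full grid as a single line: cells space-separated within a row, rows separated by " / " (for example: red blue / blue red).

white black red blue yellow orange green / red green blue white orange black yellow / orange yellow black green blue red white / blue red orange yellow white green black / black white green orange red yellow blue / yellow orange white black green blue red / green blue yellow red black white orange

(r1,c1) = white
(r2,c1) = red
(r2,c5) = orange
(r2,c6) = black
(r3,c2) = yellow
(r3,c5) = blue
(r4,c5) = white
(r5,c2) = white
(r6,c1) = yellow
(r6,c3) = white
(r6,c4) = black
(r7,c7) = orange
(r1,c4) = blue
(r1,c6) = orange
(r2,c2) = green
(r4,c2) = red
(r6,c2) = orange
(r1,c2) = black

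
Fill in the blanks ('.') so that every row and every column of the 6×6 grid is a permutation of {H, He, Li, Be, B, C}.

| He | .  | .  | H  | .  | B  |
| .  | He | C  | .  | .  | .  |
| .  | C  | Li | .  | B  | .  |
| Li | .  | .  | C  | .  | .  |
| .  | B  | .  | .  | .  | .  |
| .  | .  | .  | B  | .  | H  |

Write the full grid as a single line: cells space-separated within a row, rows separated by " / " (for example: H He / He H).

(r1,c3) = Be
(r6,c3) = He
(r1,c2) = Li
(r1,c5) = C
(r5,c3) = H
(r6,c2) = Be
(r6,c5) = Li
(r4,c2) = H
(r4,c3) = B
(r6,c1) = C
(r5,c1) = Be
(r5,c5) = He
(r3,c1) = H
(r4,c5) = Be
(r4,c6) = He
(r5,c4) = Li
(r5,c6) = C
(r2,c1) = B
(r2,c4) = Be
(r2,c5) = H
(r2,c6) = Li
(r3,c4) = He
(r3,c6) = Be

He Li Be H C B / B He C Be H Li / H C Li He B Be / Li H B C Be He / Be B H Li He C / C Be He B Li H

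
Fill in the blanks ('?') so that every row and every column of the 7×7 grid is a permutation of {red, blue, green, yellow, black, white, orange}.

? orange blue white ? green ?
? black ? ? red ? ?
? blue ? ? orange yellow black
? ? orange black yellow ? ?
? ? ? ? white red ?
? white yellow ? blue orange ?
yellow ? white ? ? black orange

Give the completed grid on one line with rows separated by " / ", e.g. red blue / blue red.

red orange blue white black green yellow / orange black green yellow red blue white / white blue red green orange yellow black / blue green orange black yellow white red / green yellow black orange white red blue / black white yellow red blue orange green / yellow red white blue green black orange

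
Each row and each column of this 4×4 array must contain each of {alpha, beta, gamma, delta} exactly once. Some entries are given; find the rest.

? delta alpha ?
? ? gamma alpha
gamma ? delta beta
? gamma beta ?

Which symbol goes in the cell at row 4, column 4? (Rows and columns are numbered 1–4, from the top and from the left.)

delta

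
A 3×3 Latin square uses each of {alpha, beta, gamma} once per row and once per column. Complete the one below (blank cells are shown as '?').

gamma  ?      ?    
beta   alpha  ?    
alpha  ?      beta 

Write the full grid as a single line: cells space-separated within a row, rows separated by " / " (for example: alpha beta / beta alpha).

gamma beta alpha / beta alpha gamma / alpha gamma beta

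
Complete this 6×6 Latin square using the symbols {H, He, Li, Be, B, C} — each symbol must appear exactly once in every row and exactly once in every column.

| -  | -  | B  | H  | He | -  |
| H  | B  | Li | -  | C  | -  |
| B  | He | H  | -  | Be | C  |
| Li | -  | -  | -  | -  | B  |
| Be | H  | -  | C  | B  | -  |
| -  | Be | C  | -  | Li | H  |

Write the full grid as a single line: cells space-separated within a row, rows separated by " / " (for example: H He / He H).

C Li B H He Be / H B Li Be C He / B He H Li Be C / Li C Be He H B / Be H He C B Li / He Be C B Li H

(r1,c1) = C
(r1,c2) = Li
(r1,c6) = Be
(r2,c6) = He
(r3,c4) = Li
(r4,c2) = C
(r4,c5) = H
(r5,c3) = He
(r5,c6) = Li
(r6,c1) = He
(r6,c4) = B
(r2,c4) = Be
(r4,c3) = Be
(r4,c4) = He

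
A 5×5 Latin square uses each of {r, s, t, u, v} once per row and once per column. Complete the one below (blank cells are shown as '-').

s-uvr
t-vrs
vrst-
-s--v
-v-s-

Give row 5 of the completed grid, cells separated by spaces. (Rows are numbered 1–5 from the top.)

u v r s t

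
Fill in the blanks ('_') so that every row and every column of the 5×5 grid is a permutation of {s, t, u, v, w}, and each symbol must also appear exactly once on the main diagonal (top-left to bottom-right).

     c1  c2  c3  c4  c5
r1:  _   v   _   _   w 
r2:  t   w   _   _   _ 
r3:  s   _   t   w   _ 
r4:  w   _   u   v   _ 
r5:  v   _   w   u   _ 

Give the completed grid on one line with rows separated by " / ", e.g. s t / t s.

u v s t w / t w v s u / s u t w v / w s u v t / v t w u s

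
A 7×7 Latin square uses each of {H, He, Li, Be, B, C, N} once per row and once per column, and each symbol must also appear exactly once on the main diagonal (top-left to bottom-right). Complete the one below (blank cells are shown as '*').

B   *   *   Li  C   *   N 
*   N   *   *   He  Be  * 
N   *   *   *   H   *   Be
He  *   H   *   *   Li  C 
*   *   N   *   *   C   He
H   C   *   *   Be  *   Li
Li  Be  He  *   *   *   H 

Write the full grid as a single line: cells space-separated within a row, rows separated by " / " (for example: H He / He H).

At row 1, column 3: row 1 has {Li,B,C,N}; column 3 has {H,He,N}; that leaves Be.
At row 2, column 1: row 2 has {He,Be,N}; column 1 has {H,He,Li,B,N}; that leaves C.
At row 2, column 7: row 2 has {He,Be,C,N}; column 7 has {H,He,Li,Be,C,N}; that leaves B.
At row 4, column 2: row 4 has {H,He,Li,C}; column 2 has {Be,C,N}; that leaves B.
At row 4, column 4: row 4 has {H,He,Li,B,C}; column 4 has {Li}; the diagonal has {H,B,N}; that leaves Be.
At row 4, column 5: row 4 has {H,He,Li,Be,B,C}; column 5 has {H,He,Be,C}; that leaves N.
At row 5, column 1: row 5 has {He,C,N}; column 1 has {H,He,Li,B,C,N}; that leaves Be.
At row 5, column 5: row 5 has {He,Be,C,N}; column 5 has {H,He,Be,C,N}; the diagonal has {H,Be,B,N}; that leaves Li.
At row 6, column 3: row 6 has {H,Li,Be,C}; column 3 has {H,He,Be,N}; that leaves B.
At row 6, column 6: row 6 has {H,Li,Be,B,C}; column 6 has {Li,Be,C}; the diagonal has {H,Li,Be,B,N}; that leaves He.
At row 7, column 5: row 7 has {H,He,Li,Be}; column 5 has {H,He,Li,Be,C,N}; that leaves B.
At row 7, column 6: row 7 has {H,He,Li,Be,B}; column 6 has {He,Li,Be,C}; that leaves N.
At row 1, column 6: row 1 has {Li,Be,B,C,N}; column 6 has {He,Li,Be,C,N}; that leaves H.
At row 2, column 3: row 2 has {He,Be,B,C,N}; column 3 has {H,He,Be,B,N}; that leaves Li.
At row 2, column 4: row 2 has {He,Li,Be,B,C,N}; column 4 has {Li,Be}; that leaves H.
At row 3, column 3: row 3 has {H,Be,N}; column 3 has {H,He,Li,Be,B,N}; the diagonal has {H,He,Li,Be,B,N}; that leaves C.
At row 3, column 6: row 3 has {H,Be,C,N}; column 6 has {H,He,Li,Be,C,N}; that leaves B.
At row 5, column 2: row 5 has {He,Li,Be,C,N}; column 2 has {Be,B,C,N}; that leaves H.
At row 5, column 4: row 5 has {H,He,Li,Be,C,N}; column 4 has {H,Li,Be}; that leaves B.
At row 6, column 4: row 6 has {H,He,Li,Be,B,C}; column 4 has {H,Li,Be,B}; that leaves N.
At row 7, column 4: row 7 has {H,He,Li,Be,B,N}; column 4 has {H,Li,Be,B,N}; that leaves C.
At row 1, column 2: row 1 has {H,Li,Be,B,C,N}; column 2 has {H,Be,B,C,N}; that leaves He.
At row 3, column 2: row 3 has {H,Be,B,C,N}; column 2 has {H,He,Be,B,C,N}; that leaves Li.
At row 3, column 4: row 3 has {H,Li,Be,B,C,N}; column 4 has {H,Li,Be,B,C,N}; that leaves He.

B He Be Li C H N / C N Li H He Be B / N Li C He H B Be / He B H Be N Li C / Be H N B Li C He / H C B N Be He Li / Li Be He C B N H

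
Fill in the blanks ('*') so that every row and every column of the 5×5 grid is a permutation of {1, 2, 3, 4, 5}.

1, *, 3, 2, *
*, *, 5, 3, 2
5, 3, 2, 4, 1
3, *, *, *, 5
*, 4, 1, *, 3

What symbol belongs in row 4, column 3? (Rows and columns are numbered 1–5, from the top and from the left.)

4

(r1,c2) = 5
(r1,c5) = 4
(r2,c1) = 4
(r2,c2) = 1
(r4,c2) = 2
(r4,c3) = 4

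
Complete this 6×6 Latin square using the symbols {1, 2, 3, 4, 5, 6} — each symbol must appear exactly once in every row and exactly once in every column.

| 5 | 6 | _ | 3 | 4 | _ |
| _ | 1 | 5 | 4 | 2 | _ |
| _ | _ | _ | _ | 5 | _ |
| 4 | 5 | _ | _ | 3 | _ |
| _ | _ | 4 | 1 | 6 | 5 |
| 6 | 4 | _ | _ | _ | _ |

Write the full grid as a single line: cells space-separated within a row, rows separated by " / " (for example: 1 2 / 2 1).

5 6 1 3 4 2 / 3 1 5 4 2 6 / 1 2 3 6 5 4 / 4 5 6 2 3 1 / 2 3 4 1 6 5 / 6 4 2 5 1 3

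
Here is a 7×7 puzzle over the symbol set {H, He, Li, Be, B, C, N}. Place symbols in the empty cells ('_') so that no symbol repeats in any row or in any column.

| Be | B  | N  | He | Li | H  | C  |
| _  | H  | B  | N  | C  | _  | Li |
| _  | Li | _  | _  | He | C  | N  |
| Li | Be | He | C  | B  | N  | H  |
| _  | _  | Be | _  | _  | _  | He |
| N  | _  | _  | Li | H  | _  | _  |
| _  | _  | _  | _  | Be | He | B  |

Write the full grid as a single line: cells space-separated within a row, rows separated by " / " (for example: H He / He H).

Be B N He Li H C / He H B N C Be Li / B Li H Be He C N / Li Be He C B N H / H C Be B N Li He / N He C Li H B Be / C N Li H Be He B

(r2,c1) = He
(r2,c6) = Be
(r3,c3) = H
(r5,c5) = N
(r6,c3) = C
(r6,c6) = B
(r6,c7) = Be
(r7,c3) = Li
(r7,c4) = H
(r3,c1) = B
(r3,c4) = Be
(r5,c2) = C
(r5,c4) = B
(r5,c6) = Li
(r6,c2) = He
(r7,c1) = C
(r7,c2) = N
(r5,c1) = H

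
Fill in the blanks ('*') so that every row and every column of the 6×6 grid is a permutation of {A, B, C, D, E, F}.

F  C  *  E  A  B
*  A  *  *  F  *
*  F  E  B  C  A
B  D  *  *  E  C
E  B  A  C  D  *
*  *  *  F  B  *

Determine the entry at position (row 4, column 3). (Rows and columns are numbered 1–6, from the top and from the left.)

F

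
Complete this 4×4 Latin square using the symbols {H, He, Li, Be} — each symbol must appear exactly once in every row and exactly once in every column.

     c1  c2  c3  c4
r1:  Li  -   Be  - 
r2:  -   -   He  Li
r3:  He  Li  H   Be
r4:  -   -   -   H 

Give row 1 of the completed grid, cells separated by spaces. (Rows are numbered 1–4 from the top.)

Li H Be He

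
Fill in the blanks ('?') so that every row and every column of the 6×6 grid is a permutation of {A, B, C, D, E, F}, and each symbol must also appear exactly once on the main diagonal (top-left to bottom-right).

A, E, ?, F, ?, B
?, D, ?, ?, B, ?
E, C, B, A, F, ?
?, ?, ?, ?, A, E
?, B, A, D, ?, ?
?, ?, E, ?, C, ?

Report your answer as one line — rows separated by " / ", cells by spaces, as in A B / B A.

Cell (r1,c5): row 1 has {A,B,E,F}; column 5 has {A,B,C,F} → D.
Cell (r3,c6): row 3 has {A,B,C,E,F}; column 6 has {B,E} → D.
Cell (r4,c2): row 4 has {A,E}; column 2 has {B,C,D,E} → F.
Cell (r4,c4): row 4 has {A,E,F}; column 4 has {A,D,F}; the diagonal has {A,B,D} → C.
Cell (r5,c5): row 5 has {A,B,D}; column 5 has {A,B,C,D,F}; the diagonal has {A,B,C,D} → E.
Cell (r6,c2): row 6 has {C,E}; column 2 has {B,C,D,E,F} → A.
Cell (r6,c4): row 6 has {A,C,E}; column 4 has {A,C,D,F} → B.
Cell (r6,c6): row 6 has {A,B,C,E}; column 6 has {B,D,E}; the diagonal has {A,B,C,D,E} → F.
Cell (r1,c3): row 1 has {A,B,D,E,F}; column 3 has {A,B,E} → C.
Cell (r2,c3): row 2 has {B,D}; column 3 has {A,B,C,E} → F.
Cell (r2,c4): row 2 has {B,D,F}; column 4 has {A,B,C,D,F} → E.
Cell (r4,c3): row 4 has {A,C,E,F}; column 3 has {A,B,C,E,F} → D.
Cell (r5,c6): row 5 has {A,B,D,E}; column 6 has {B,D,E,F} → C.
Cell (r6,c1): row 6 has {A,B,C,E,F}; column 1 has {A,E} → D.
Cell (r2,c1): row 2 has {B,D,E,F}; column 1 has {A,D,E} → C.
Cell (r2,c6): row 2 has {B,C,D,E,F}; column 6 has {B,C,D,E,F} → A.
Cell (r4,c1): row 4 has {A,C,D,E,F}; column 1 has {A,C,D,E} → B.
Cell (r5,c1): row 5 has {A,B,C,D,E}; column 1 has {A,B,C,D,E} → F.

A E C F D B / C D F E B A / E C B A F D / B F D C A E / F B A D E C / D A E B C F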